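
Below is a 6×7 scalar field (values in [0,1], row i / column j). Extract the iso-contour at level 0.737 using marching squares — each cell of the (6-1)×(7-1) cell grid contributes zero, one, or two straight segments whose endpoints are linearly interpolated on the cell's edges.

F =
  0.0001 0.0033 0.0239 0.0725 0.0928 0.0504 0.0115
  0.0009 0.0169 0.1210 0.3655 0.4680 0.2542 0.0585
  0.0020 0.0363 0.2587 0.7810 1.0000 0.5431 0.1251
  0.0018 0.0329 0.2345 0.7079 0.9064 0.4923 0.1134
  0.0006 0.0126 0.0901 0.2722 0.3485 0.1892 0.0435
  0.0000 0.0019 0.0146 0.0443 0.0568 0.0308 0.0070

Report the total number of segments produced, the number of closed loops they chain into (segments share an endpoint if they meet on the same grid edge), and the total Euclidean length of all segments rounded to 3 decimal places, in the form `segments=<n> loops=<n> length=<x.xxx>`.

segments=8 loops=1 length=5.428

cell (1,2): code 0100 → (1.894,3.000)–(2.000,2.916)
cell (1,3): code 1100 → (1.506,4.000)–(1.894,3.000)
cell (1,4): code 1000 → (2.000,4.576)–(1.506,4.000)
cell (2,2): code 0010 → (2.000,2.916)–(2.602,3.000)
cell (2,3): code 0111 → (2.602,3.000)–(3.000,3.147)
cell (2,4): code 1001 → (3.000,4.409)–(2.000,4.576)
cell (3,3): code 0010 → (3.000,3.147)–(3.304,4.000)
cell (3,4): code 0001 → (3.304,4.000)–(3.000,4.409)
total: 8 segments, chained into 1 closed loop(s), length Σ = 5.427925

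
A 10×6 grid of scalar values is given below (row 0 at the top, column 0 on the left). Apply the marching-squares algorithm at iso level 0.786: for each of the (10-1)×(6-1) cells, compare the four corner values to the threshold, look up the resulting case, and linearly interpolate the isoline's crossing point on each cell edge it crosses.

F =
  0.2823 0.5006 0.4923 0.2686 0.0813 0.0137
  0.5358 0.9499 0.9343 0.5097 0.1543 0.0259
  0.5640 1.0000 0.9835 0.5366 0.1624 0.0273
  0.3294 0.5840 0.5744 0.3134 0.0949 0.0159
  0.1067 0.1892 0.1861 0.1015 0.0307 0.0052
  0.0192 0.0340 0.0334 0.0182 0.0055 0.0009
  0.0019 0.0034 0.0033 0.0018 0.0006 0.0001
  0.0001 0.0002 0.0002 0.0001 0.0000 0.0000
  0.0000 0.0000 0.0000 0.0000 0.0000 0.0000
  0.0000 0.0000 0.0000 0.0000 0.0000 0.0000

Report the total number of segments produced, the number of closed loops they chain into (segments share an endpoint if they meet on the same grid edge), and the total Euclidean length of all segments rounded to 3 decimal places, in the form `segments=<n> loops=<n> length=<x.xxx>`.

cell (0,0): code 0100 → (0.635,1.000)–(1.000,0.604)
cell (0,1): code 1100 → (0.664,2.000)–(0.635,1.000)
cell (0,2): code 1000 → (1.000,2.349)–(0.664,2.000)
cell (1,0): code 0110 → (1.000,0.604)–(2.000,0.509)
cell (1,2): code 1001 → (2.000,2.442)–(1.000,2.349)
cell (2,0): code 0010 → (2.000,0.509)–(2.514,1.000)
cell (2,1): code 0011 → (2.514,1.000)–(2.483,2.000)
cell (2,2): code 0001 → (2.483,2.000)–(2.000,2.442)
total: 8 segments, chained into 1 closed loop(s), length Σ = 6.397812

segments=8 loops=1 length=6.398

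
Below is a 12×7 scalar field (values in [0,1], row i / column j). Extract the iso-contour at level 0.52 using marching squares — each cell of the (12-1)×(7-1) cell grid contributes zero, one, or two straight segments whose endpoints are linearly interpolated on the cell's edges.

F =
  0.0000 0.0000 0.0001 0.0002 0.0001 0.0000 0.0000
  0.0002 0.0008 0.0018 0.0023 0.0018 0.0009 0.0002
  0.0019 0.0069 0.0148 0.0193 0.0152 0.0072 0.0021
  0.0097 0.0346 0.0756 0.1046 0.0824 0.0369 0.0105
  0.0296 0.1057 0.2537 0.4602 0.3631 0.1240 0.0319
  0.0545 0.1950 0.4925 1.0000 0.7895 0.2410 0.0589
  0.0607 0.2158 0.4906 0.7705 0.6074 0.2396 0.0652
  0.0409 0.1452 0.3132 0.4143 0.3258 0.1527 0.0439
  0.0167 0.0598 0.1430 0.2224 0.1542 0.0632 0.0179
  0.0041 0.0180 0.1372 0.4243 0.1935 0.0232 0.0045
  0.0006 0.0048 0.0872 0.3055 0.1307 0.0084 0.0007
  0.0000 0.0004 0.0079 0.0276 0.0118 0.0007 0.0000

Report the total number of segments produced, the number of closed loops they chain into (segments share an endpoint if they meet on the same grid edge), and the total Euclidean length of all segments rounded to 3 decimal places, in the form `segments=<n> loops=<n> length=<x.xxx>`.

segments=8 loops=1 length=7.768

cell (4,2): code 0100 → (4.111,3.000)–(5.000,2.054)
cell (4,3): code 1100 → (4.368,4.000)–(4.111,3.000)
cell (4,4): code 1000 → (5.000,4.491)–(4.368,4.000)
cell (5,2): code 0110 → (5.000,2.054)–(6.000,2.105)
cell (5,4): code 1001 → (6.000,4.238)–(5.000,4.491)
cell (6,2): code 0010 → (6.000,2.105)–(6.703,3.000)
cell (6,3): code 0011 → (6.703,3.000)–(6.310,4.000)
cell (6,4): code 0001 → (6.310,4.000)–(6.000,4.238)
total: 8 segments, chained into 1 closed loop(s), length Σ = 7.767765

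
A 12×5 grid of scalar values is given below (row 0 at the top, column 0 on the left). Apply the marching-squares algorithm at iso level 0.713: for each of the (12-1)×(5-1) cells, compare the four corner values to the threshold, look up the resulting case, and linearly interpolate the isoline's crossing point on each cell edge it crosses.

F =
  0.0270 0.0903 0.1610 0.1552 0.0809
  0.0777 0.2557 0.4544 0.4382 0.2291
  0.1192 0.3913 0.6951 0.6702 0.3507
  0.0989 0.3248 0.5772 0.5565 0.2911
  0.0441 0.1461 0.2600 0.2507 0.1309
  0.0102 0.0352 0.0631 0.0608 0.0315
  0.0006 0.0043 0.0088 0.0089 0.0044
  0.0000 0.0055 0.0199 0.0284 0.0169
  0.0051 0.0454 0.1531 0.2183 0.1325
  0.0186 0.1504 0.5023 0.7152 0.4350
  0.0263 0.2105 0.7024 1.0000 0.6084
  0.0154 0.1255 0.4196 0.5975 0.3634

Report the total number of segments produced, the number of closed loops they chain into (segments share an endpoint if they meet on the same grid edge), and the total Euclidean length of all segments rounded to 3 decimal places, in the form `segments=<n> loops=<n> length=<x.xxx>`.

cell (8,2): code 0100 → (8.996,3.000)–(9.000,2.990)
cell (8,3): code 1000 → (9.000,3.008)–(8.996,3.000)
cell (9,2): code 0110 → (9.000,2.990)–(10.000,2.036)
cell (9,3): code 1001 → (10.000,3.733)–(9.000,3.008)
cell (10,2): code 0010 → (10.000,2.036)–(10.713,3.000)
cell (10,3): code 0001 → (10.713,3.000)–(10.000,3.733)
total: 6 segments, chained into 1 closed loop(s), length Σ = 4.859429

segments=6 loops=1 length=4.859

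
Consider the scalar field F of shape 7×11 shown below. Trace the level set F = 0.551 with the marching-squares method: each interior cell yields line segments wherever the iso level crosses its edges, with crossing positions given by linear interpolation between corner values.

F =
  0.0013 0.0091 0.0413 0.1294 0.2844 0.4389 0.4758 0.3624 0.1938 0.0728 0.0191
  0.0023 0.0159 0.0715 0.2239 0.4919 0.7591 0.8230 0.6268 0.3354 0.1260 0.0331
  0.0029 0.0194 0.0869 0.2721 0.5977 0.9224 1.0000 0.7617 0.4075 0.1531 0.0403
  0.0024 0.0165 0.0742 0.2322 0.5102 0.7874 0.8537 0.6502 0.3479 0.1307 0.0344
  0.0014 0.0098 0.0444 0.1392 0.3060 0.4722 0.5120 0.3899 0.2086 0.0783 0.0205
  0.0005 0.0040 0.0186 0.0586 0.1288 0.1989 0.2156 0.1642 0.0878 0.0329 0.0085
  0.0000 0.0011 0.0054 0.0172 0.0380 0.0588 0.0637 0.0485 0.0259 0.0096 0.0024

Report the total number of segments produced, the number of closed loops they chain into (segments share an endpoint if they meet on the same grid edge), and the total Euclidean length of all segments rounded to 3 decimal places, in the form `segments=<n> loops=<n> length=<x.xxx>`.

segments=14 loops=1 length=11.491

cell (0,4): code 0100 → (0.350,5.000)–(1.000,4.221)
cell (0,5): code 1100 → (0.217,6.000)–(0.350,5.000)
cell (0,6): code 1100 → (0.713,7.000)–(0.217,6.000)
cell (0,7): code 1000 → (1.000,7.260)–(0.713,7.000)
cell (1,3): code 0100 → (1.559,4.000)–(2.000,3.857)
cell (1,4): code 1110 → (1.000,4.221)–(1.559,4.000)
cell (1,7): code 1001 → (2.000,7.595)–(1.000,7.260)
cell (2,3): code 0010 → (2.000,3.857)–(2.534,4.000)
cell (2,4): code 0111 → (2.534,4.000)–(3.000,4.147)
cell (2,7): code 1001 → (3.000,7.328)–(2.000,7.595)
cell (3,4): code 0010 → (3.000,4.147)–(3.750,5.000)
cell (3,5): code 0011 → (3.750,5.000)–(3.886,6.000)
cell (3,6): code 0011 → (3.886,6.000)–(3.381,7.000)
cell (3,7): code 0001 → (3.381,7.000)–(3.000,7.328)
total: 14 segments, chained into 1 closed loop(s), length Σ = 11.490902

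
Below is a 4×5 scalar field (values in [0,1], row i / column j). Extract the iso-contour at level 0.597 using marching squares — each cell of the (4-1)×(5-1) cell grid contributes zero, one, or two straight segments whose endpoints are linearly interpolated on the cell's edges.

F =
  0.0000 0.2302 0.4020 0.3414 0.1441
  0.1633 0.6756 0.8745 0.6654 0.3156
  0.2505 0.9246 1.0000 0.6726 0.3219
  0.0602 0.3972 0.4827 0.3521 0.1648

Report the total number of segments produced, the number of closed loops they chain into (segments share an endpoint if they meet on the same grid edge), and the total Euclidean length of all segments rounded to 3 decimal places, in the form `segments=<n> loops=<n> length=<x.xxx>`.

segments=10 loops=1 length=7.984

cell (0,0): code 0100 → (0.824,1.000)–(1.000,0.847)
cell (0,1): code 1100 → (0.413,2.000)–(0.824,1.000)
cell (0,2): code 1100 → (0.789,3.000)–(0.413,2.000)
cell (0,3): code 1000 → (1.000,3.196)–(0.789,3.000)
cell (1,0): code 0110 → (1.000,0.847)–(2.000,0.514)
cell (1,3): code 1001 → (2.000,3.216)–(1.000,3.196)
cell (2,0): code 0010 → (2.000,0.514)–(2.621,1.000)
cell (2,1): code 0011 → (2.621,1.000)–(2.779,2.000)
cell (2,2): code 0011 → (2.779,2.000)–(2.236,3.000)
cell (2,3): code 0001 → (2.236,3.000)–(2.000,3.216)
total: 10 segments, chained into 1 closed loop(s), length Σ = 7.983773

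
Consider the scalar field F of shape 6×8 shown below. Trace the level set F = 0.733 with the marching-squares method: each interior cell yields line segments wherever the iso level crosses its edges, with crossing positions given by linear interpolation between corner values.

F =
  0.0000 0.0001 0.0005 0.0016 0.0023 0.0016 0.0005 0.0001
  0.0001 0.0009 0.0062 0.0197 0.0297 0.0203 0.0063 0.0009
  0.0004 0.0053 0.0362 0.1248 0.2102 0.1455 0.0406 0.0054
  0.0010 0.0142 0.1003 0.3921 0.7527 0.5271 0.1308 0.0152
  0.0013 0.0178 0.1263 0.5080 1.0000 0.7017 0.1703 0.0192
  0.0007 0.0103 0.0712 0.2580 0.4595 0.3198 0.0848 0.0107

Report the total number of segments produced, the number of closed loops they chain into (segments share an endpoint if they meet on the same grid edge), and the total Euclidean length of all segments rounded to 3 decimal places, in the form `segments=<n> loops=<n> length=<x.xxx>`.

segments=6 loops=1 length=4.315

cell (2,3): code 0100 → (2.964,4.000)–(3.000,3.945)
cell (2,4): code 1000 → (3.000,4.087)–(2.964,4.000)
cell (3,3): code 0110 → (3.000,3.945)–(4.000,3.457)
cell (3,4): code 1001 → (4.000,4.895)–(3.000,4.087)
cell (4,3): code 0010 → (4.000,3.457)–(4.494,4.000)
cell (4,4): code 0001 → (4.494,4.000)–(4.000,4.895)
total: 6 segments, chained into 1 closed loop(s), length Σ = 4.314577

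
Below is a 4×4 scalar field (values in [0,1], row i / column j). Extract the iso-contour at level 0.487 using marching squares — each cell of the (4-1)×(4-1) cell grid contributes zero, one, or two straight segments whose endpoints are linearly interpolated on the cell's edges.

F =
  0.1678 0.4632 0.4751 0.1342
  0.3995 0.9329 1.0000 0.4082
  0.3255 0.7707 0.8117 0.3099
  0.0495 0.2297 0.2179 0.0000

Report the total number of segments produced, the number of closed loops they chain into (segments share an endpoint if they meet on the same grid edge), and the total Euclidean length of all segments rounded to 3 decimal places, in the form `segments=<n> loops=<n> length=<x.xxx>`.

cell (0,0): code 0100 → (0.051,1.000)–(1.000,0.164)
cell (0,1): code 1100 → (0.023,2.000)–(0.051,1.000)
cell (0,2): code 1000 → (1.000,2.867)–(0.023,2.000)
cell (1,0): code 0110 → (1.000,0.164)–(2.000,0.363)
cell (1,2): code 1001 → (2.000,2.647)–(1.000,2.867)
cell (2,0): code 0010 → (2.000,0.363)–(2.524,1.000)
cell (2,1): code 0011 → (2.524,1.000)–(2.547,2.000)
cell (2,2): code 0001 → (2.547,2.000)–(2.000,2.647)
total: 8 segments, chained into 1 closed loop(s), length Σ = 8.287809

segments=8 loops=1 length=8.288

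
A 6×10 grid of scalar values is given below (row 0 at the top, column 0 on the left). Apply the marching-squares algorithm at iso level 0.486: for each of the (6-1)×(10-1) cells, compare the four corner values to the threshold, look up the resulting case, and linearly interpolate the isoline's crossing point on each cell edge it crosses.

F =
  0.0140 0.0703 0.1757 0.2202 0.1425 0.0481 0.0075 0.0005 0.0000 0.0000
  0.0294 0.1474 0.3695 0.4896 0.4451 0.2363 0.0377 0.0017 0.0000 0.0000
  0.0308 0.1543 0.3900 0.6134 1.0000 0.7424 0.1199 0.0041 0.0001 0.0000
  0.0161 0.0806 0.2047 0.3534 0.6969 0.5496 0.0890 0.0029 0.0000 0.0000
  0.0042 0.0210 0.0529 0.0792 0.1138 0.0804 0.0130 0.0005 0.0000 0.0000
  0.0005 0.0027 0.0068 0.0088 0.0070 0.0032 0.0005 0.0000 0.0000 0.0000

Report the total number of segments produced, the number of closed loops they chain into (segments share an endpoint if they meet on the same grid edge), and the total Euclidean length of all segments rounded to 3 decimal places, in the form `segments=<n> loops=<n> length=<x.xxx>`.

cell (0,2): code 0100 → (0.987,3.000)–(1.000,2.970)
cell (0,3): code 1000 → (1.000,3.081)–(0.987,3.000)
cell (1,2): code 0110 → (1.000,2.970)–(2.000,2.430)
cell (1,3): code 1101 → (1.074,4.000)–(1.000,3.081)
cell (1,4): code 1100 → (1.493,5.000)–(1.074,4.000)
cell (1,5): code 1000 → (2.000,5.412)–(1.493,5.000)
cell (2,2): code 0010 → (2.000,2.430)–(2.490,3.000)
cell (2,3): code 0111 → (2.490,3.000)–(3.000,3.386)
cell (2,5): code 1001 → (3.000,5.138)–(2.000,5.412)
cell (3,3): code 0010 → (3.000,3.386)–(3.362,4.000)
cell (3,4): code 0011 → (3.362,4.000)–(3.136,5.000)
cell (3,5): code 0001 → (3.136,5.000)–(3.000,5.138)
total: 12 segments, chained into 1 closed loop(s), length Σ = 8.270554

segments=12 loops=1 length=8.271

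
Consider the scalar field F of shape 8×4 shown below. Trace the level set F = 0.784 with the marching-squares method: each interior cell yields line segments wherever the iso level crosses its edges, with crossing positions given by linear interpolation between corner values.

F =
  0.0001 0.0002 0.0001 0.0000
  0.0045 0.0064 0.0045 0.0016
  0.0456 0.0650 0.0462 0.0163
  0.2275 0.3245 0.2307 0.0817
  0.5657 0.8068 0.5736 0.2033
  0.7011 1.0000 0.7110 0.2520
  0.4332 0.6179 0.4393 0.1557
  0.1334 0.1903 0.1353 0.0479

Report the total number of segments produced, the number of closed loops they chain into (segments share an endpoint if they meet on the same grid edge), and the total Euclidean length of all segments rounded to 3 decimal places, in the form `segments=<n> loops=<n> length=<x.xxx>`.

segments=6 loops=1 length=4.442

cell (3,0): code 0100 → (3.953,1.000)–(4.000,0.905)
cell (3,1): code 1000 → (4.000,1.098)–(3.953,1.000)
cell (4,0): code 0110 → (4.000,0.905)–(5.000,0.277)
cell (4,1): code 1001 → (5.000,1.747)–(4.000,1.098)
cell (5,0): code 0010 → (5.000,0.277)–(5.565,1.000)
cell (5,1): code 0001 → (5.565,1.000)–(5.000,1.747)
total: 6 segments, chained into 1 closed loop(s), length Σ = 4.442292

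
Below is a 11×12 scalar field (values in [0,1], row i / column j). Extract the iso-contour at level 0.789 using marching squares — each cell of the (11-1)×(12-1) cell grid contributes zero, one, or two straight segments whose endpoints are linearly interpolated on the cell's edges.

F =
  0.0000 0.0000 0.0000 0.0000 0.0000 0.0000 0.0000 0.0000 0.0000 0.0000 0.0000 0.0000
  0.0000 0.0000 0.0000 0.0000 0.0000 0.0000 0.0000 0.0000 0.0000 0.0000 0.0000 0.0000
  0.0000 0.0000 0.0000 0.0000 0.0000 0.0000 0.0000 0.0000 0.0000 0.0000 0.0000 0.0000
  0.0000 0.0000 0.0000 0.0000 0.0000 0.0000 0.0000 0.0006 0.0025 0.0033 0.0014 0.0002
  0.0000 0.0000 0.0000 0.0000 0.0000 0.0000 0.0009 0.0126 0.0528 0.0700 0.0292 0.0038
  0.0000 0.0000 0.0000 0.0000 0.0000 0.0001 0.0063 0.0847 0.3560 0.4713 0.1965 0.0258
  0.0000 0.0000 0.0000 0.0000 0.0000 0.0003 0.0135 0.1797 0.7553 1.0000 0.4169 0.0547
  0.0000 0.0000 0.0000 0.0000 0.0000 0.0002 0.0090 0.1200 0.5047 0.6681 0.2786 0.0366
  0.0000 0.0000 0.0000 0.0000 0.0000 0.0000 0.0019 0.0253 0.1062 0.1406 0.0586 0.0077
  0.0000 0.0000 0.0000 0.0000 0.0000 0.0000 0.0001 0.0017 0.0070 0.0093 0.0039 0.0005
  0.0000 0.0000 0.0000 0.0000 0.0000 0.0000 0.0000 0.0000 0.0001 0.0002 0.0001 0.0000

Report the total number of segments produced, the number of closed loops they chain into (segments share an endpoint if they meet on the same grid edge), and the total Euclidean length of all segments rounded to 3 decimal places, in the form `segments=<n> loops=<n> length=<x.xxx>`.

segments=4 loops=1 length=3.292

cell (5,8): code 0100 → (5.601,9.000)–(6.000,8.138)
cell (5,9): code 1000 → (6.000,9.362)–(5.601,9.000)
cell (6,8): code 0010 → (6.000,8.138)–(6.636,9.000)
cell (6,9): code 0001 → (6.636,9.000)–(6.000,9.362)
total: 4 segments, chained into 1 closed loop(s), length Σ = 3.291682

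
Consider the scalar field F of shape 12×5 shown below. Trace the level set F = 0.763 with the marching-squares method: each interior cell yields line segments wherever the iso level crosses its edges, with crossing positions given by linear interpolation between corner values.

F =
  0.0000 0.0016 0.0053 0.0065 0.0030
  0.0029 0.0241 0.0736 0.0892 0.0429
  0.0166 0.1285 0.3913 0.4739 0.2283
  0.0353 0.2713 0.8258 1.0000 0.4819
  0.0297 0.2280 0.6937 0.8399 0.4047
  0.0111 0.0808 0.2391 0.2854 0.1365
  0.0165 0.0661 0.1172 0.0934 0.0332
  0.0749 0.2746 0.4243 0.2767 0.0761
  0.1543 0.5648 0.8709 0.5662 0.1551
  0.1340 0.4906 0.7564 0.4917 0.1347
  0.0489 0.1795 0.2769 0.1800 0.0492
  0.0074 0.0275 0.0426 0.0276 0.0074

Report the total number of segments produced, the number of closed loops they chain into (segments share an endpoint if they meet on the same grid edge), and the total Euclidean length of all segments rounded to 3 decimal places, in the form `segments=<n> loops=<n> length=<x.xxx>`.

segments=12 loops=2 length=7.743

cell (2,1): code 0100 → (2.855,2.000)–(3.000,1.887)
cell (2,2): code 1100 → (2.550,3.000)–(2.855,2.000)
cell (2,3): code 1000 → (3.000,3.457)–(2.550,3.000)
cell (3,1): code 0010 → (3.000,1.887)–(3.475,2.000)
cell (3,2): code 0111 → (3.475,2.000)–(4.000,2.474)
cell (3,3): code 1001 → (4.000,3.177)–(3.000,3.457)
cell (4,2): code 0010 → (4.000,2.474)–(4.139,3.000)
cell (4,3): code 0001 → (4.139,3.000)–(4.000,3.177)
cell (7,1): code 0100 → (7.758,2.000)–(8.000,1.648)
cell (7,2): code 1000 → (8.000,2.354)–(7.758,2.000)
cell (8,1): code 0010 → (8.000,1.648)–(8.942,2.000)
cell (8,2): code 0001 → (8.942,2.000)–(8.000,2.354)
total: 12 segments, chained into 2 closed loop(s), length Σ = 7.743242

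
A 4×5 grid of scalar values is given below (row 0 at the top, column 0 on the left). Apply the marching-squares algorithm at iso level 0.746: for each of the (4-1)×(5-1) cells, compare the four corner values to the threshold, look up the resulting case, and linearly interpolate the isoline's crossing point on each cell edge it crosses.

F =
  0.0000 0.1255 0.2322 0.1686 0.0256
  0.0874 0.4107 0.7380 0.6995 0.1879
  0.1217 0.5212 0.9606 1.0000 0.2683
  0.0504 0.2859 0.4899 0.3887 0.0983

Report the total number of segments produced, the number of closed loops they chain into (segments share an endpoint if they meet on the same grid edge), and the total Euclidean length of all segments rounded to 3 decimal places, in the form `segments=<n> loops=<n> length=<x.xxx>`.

cell (1,1): code 0100 → (1.036,2.000)–(2.000,1.512)
cell (1,2): code 1100 → (1.155,3.000)–(1.036,2.000)
cell (1,3): code 1000 → (2.000,3.347)–(1.155,3.000)
cell (2,1): code 0010 → (2.000,1.512)–(2.456,2.000)
cell (2,2): code 0011 → (2.456,2.000)–(2.416,3.000)
cell (2,3): code 0001 → (2.416,3.000)–(2.000,3.347)
total: 6 segments, chained into 1 closed loop(s), length Σ = 5.211883

segments=6 loops=1 length=5.212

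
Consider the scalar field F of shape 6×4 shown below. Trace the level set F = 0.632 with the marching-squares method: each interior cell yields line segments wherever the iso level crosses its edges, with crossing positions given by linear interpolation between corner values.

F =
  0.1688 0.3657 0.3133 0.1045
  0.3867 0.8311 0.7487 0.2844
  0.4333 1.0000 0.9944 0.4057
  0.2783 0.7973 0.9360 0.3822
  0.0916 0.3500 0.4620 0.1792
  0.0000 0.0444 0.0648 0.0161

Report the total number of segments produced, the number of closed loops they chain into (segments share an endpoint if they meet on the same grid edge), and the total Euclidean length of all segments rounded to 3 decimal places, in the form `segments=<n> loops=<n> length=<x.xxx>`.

cell (0,0): code 0100 → (0.572,1.000)–(1.000,0.552)
cell (0,1): code 1100 → (0.732,2.000)–(0.572,1.000)
cell (0,2): code 1000 → (1.000,2.251)–(0.732,2.000)
cell (1,0): code 0110 → (1.000,0.552)–(2.000,0.351)
cell (1,2): code 1001 → (2.000,2.616)–(1.000,2.251)
cell (2,0): code 0110 → (2.000,0.351)–(3.000,0.682)
cell (2,2): code 1001 → (3.000,2.549)–(2.000,2.616)
cell (3,0): code 0010 → (3.000,0.682)–(3.370,1.000)
cell (3,1): code 0011 → (3.370,1.000)–(3.641,2.000)
cell (3,2): code 0001 → (3.641,2.000)–(3.000,2.549)
total: 10 segments, chained into 1 closed loop(s), length Σ = 8.507805

segments=10 loops=1 length=8.508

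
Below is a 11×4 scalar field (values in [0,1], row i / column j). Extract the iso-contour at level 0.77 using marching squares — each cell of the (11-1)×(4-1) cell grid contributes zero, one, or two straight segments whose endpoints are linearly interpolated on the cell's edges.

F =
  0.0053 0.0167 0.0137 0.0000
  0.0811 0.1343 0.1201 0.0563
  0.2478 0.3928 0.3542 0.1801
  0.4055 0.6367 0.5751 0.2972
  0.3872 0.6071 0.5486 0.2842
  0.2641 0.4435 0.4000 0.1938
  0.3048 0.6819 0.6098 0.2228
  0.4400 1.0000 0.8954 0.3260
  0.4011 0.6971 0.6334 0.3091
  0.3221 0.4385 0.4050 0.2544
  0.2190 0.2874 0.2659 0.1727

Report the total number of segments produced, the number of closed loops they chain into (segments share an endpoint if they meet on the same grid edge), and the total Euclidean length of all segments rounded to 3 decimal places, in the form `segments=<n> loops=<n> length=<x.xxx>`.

segments=6 loops=1 length=4.791

cell (6,0): code 0100 → (6.277,1.000)–(7.000,0.589)
cell (6,1): code 1100 → (6.561,2.000)–(6.277,1.000)
cell (6,2): code 1000 → (7.000,2.220)–(6.561,2.000)
cell (7,0): code 0010 → (7.000,0.589)–(7.759,1.000)
cell (7,1): code 0011 → (7.759,1.000)–(7.479,2.000)
cell (7,2): code 0001 → (7.479,2.000)–(7.000,2.220)
total: 6 segments, chained into 1 closed loop(s), length Σ = 4.791100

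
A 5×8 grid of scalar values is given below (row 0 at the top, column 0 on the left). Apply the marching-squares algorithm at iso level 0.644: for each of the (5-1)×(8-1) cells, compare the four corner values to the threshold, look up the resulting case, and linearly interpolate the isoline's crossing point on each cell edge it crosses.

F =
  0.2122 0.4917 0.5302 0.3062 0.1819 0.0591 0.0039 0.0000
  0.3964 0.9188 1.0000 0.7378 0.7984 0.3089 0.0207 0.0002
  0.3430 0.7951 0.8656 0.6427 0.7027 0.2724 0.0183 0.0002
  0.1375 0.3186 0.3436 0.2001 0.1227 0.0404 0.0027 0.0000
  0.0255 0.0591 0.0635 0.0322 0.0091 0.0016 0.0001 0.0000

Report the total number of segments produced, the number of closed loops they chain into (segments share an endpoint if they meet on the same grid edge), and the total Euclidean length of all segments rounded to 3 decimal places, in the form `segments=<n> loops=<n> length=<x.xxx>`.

cell (0,0): code 0100 → (0.357,1.000)–(1.000,0.474)
cell (0,1): code 1100 → (0.242,2.000)–(0.357,1.000)
cell (0,2): code 1100 → (0.783,3.000)–(0.242,2.000)
cell (0,3): code 1100 → (0.750,4.000)–(0.783,3.000)
cell (0,4): code 1000 → (1.000,4.315)–(0.750,4.000)
cell (1,0): code 0110 → (1.000,0.474)–(2.000,0.666)
cell (1,2): code 1011 → (2.000,2.994)–(1.986,3.000)
cell (1,3): code 0111 → (1.986,3.000)–(2.000,3.022)
cell (1,4): code 1001 → (2.000,4.136)–(1.000,4.315)
cell (2,0): code 0010 → (2.000,0.666)–(2.317,1.000)
cell (2,1): code 0011 → (2.317,1.000)–(2.425,2.000)
cell (2,2): code 0001 → (2.425,2.000)–(2.000,2.994)
cell (2,3): code 0010 → (2.000,3.022)–(2.101,4.000)
cell (2,4): code 0001 → (2.101,4.000)–(2.000,4.136)
total: 14 segments, chained into 1 closed loop(s), length Σ = 10.153094

segments=14 loops=1 length=10.153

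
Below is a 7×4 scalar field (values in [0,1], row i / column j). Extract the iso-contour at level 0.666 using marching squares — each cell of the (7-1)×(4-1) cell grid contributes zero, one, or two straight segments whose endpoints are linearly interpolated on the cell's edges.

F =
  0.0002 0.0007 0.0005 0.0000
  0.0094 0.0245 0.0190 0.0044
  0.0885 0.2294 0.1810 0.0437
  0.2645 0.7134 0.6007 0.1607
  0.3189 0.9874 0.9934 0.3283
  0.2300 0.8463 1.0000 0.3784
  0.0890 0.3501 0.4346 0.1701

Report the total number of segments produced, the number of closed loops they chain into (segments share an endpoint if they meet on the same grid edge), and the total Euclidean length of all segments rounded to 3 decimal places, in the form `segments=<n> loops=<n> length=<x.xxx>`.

cell (2,0): code 0100 → (2.902,1.000)–(3.000,0.894)
cell (2,1): code 1000 → (3.000,1.421)–(2.902,1.000)
cell (3,0): code 0110 → (3.000,0.894)–(4.000,0.519)
cell (3,1): code 1101 → (3.166,2.000)–(3.000,1.421)
cell (3,2): code 1000 → (4.000,2.492)–(3.166,2.000)
cell (4,0): code 0110 → (4.000,0.519)–(5.000,0.707)
cell (4,2): code 1001 → (5.000,2.537)–(4.000,2.492)
cell (5,0): code 0010 → (5.000,0.707)–(5.363,1.000)
cell (5,1): code 0011 → (5.363,1.000)–(5.591,2.000)
cell (5,2): code 0001 → (5.591,2.000)–(5.000,2.537)
total: 10 segments, chained into 1 closed loop(s), length Σ = 7.524059

segments=10 loops=1 length=7.524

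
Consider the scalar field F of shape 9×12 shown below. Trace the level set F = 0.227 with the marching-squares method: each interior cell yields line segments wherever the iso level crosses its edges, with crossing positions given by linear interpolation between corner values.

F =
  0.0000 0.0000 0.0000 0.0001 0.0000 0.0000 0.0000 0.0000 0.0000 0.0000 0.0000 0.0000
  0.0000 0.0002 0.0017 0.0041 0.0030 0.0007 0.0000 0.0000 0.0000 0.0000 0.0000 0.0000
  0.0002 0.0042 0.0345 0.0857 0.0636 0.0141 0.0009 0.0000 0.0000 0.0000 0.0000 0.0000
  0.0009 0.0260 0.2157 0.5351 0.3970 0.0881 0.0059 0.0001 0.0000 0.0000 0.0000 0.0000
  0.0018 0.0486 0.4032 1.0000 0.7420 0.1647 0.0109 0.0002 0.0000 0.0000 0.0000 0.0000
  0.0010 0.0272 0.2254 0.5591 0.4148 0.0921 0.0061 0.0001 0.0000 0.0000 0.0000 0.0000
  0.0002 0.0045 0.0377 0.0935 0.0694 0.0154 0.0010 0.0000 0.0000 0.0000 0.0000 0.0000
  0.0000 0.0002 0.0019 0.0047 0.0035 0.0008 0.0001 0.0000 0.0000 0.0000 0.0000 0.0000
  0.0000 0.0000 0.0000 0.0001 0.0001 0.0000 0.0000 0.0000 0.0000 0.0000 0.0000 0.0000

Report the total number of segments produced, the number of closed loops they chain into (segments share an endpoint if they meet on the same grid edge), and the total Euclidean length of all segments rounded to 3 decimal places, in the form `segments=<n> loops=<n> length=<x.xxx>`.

segments=12 loops=1 length=10.340

cell (2,2): code 0100 → (2.314,3.000)–(3.000,2.035)
cell (2,3): code 1100 → (2.490,4.000)–(2.314,3.000)
cell (2,4): code 1000 → (3.000,4.550)–(2.490,4.000)
cell (3,1): code 0100 → (3.060,2.000)–(4.000,1.503)
cell (3,2): code 1110 → (3.000,2.035)–(3.060,2.000)
cell (3,4): code 1001 → (4.000,4.892)–(3.000,4.550)
cell (4,1): code 0010 → (4.000,1.503)–(4.991,2.000)
cell (4,2): code 0111 → (4.991,2.000)–(5.000,2.005)
cell (4,4): code 1001 → (5.000,4.582)–(4.000,4.892)
cell (5,2): code 0010 → (5.000,2.005)–(5.713,3.000)
cell (5,3): code 0011 → (5.713,3.000)–(5.544,4.000)
cell (5,4): code 0001 → (5.544,4.000)–(5.000,4.582)
total: 12 segments, chained into 1 closed loop(s), length Σ = 10.339582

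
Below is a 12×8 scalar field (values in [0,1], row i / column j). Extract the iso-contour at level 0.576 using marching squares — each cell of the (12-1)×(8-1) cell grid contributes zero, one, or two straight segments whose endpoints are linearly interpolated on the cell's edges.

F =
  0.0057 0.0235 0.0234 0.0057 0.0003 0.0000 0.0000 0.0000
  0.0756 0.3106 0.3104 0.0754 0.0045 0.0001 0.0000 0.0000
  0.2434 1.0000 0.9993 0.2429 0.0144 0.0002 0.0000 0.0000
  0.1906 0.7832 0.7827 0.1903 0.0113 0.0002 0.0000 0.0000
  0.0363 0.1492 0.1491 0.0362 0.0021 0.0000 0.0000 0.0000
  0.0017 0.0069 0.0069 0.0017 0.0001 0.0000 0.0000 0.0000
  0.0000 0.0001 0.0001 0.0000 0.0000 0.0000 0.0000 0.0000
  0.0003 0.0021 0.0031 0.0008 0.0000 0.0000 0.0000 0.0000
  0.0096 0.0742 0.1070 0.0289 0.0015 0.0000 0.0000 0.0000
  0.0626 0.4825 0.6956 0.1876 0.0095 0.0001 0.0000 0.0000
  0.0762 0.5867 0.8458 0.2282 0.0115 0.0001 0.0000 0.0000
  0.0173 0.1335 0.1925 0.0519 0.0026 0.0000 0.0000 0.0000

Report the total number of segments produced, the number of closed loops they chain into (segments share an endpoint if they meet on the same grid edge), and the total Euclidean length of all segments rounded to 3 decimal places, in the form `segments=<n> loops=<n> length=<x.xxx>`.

segments=16 loops=2 length=11.401

cell (1,0): code 0100 → (1.385,1.000)–(2.000,0.440)
cell (1,1): code 1100 → (1.386,2.000)–(1.385,1.000)
cell (1,2): code 1000 → (2.000,2.560)–(1.386,2.000)
cell (2,0): code 0110 → (2.000,0.440)–(3.000,0.650)
cell (2,2): code 1001 → (3.000,2.349)–(2.000,2.560)
cell (3,0): code 0010 → (3.000,0.650)–(3.327,1.000)
cell (3,1): code 0011 → (3.327,1.000)–(3.326,2.000)
cell (3,2): code 0001 → (3.326,2.000)–(3.000,2.349)
cell (8,1): code 0100 → (8.797,2.000)–(9.000,1.439)
cell (8,2): code 1000 → (9.000,2.235)–(8.797,2.000)
cell (9,0): code 0100 → (9.897,1.000)–(10.000,0.979)
cell (9,1): code 1110 → (9.000,1.439)–(9.897,1.000)
cell (9,2): code 1001 → (10.000,2.437)–(9.000,2.235)
cell (10,0): code 0010 → (10.000,0.979)–(10.024,1.000)
cell (10,1): code 0011 → (10.024,1.000)–(10.413,2.000)
cell (10,2): code 0001 → (10.413,2.000)–(10.000,2.437)
total: 16 segments, chained into 2 closed loop(s), length Σ = 11.400829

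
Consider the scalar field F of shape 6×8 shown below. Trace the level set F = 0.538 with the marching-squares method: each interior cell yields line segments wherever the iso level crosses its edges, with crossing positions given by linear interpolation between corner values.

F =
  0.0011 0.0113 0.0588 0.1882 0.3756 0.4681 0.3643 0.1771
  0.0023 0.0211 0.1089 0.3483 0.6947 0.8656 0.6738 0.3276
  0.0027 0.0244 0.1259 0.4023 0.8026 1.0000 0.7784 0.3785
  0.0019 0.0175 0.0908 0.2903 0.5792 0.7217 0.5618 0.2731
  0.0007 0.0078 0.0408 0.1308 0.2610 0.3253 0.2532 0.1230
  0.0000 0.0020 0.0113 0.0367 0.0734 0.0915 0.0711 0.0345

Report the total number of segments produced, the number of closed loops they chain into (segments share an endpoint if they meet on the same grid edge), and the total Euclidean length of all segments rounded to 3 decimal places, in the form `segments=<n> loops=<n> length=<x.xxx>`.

cell (0,3): code 0100 → (0.509,4.000)–(1.000,3.548)
cell (0,4): code 1100 → (0.176,5.000)–(0.509,4.000)
cell (0,5): code 1100 → (0.561,6.000)–(0.176,5.000)
cell (0,6): code 1000 → (1.000,6.392)–(0.561,6.000)
cell (1,3): code 0110 → (1.000,3.548)–(2.000,3.339)
cell (1,6): code 1001 → (2.000,6.601)–(1.000,6.392)
cell (2,3): code 0110 → (2.000,3.339)–(3.000,3.857)
cell (2,6): code 1001 → (3.000,6.082)–(2.000,6.601)
cell (3,3): code 0010 → (3.000,3.857)–(3.129,4.000)
cell (3,4): code 0011 → (3.129,4.000)–(3.463,5.000)
cell (3,5): code 0011 → (3.463,5.000)–(3.077,6.000)
cell (3,6): code 0001 → (3.077,6.000)–(3.000,6.082)
total: 12 segments, chained into 1 closed loop(s), length Σ = 10.109759

segments=12 loops=1 length=10.110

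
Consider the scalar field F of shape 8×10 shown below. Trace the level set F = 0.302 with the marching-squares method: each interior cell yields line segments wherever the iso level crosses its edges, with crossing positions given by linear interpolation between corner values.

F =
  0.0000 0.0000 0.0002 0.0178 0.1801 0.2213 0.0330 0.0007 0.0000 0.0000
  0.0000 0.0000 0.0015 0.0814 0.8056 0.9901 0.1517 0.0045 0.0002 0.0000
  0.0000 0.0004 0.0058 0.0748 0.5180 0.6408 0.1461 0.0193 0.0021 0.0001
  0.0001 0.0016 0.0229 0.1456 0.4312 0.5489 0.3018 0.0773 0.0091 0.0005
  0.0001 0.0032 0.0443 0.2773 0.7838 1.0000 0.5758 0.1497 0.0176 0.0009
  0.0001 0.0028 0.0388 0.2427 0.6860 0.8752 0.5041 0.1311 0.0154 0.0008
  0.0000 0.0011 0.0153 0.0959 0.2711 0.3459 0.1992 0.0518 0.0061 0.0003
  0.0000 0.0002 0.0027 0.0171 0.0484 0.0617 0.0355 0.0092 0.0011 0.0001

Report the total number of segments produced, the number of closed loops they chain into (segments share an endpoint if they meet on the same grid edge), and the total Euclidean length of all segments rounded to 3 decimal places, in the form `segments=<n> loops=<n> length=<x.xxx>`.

cell (0,3): code 0100 → (0.195,4.000)–(1.000,3.305)
cell (0,4): code 1100 → (0.105,5.000)–(0.195,4.000)
cell (0,5): code 1000 → (1.000,5.821)–(0.105,5.000)
cell (1,3): code 0110 → (1.000,3.305)–(2.000,3.513)
cell (1,5): code 1001 → (2.000,5.685)–(1.000,5.821)
cell (2,3): code 0110 → (2.000,3.513)–(3.000,3.548)
cell (2,5): code 1001 → (3.000,5.999)–(2.000,5.685)
cell (3,3): code 0110 → (3.000,3.548)–(4.000,3.049)
cell (3,5): code 1101 → (3.001,6.000)–(3.000,5.999)
cell (3,6): code 1000 → (4.000,6.643)–(3.001,6.000)
cell (4,3): code 0110 → (4.000,3.049)–(5.000,3.134)
cell (4,6): code 1001 → (5.000,6.542)–(4.000,6.643)
cell (5,3): code 0010 → (5.000,3.134)–(5.926,4.000)
cell (5,4): code 0111 → (5.926,4.000)–(6.000,4.413)
cell (5,5): code 1011 → (6.000,5.299)–(5.663,6.000)
cell (5,6): code 0001 → (5.663,6.000)–(5.000,6.542)
cell (6,4): code 0010 → (6.000,4.413)–(6.154,5.000)
cell (6,5): code 0001 → (6.154,5.000)–(6.000,5.299)
total: 18 segments, chained into 1 closed loop(s), length Σ = 15.941837

segments=18 loops=1 length=15.942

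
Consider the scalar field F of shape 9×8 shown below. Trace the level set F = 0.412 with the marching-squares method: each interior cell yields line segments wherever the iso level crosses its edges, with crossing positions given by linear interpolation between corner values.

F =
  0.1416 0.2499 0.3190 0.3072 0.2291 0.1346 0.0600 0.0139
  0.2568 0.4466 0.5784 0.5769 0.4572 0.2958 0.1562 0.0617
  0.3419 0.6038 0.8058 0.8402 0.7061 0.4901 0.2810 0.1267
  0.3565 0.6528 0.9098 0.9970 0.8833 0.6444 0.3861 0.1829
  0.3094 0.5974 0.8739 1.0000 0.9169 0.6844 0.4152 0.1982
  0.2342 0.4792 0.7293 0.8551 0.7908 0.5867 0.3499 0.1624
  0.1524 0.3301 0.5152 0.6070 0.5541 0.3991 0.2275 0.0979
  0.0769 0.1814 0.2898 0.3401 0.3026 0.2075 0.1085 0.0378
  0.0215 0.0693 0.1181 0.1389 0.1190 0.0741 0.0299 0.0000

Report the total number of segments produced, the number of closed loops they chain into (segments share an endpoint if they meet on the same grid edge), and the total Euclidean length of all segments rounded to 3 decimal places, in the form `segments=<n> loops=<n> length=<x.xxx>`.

cell (0,0): code 0100 → (0.824,1.000)–(1.000,0.818)
cell (0,1): code 1100 → (0.359,2.000)–(0.824,1.000)
cell (0,2): code 1100 → (0.389,3.000)–(0.359,2.000)
cell (0,3): code 1100 → (0.802,4.000)–(0.389,3.000)
cell (0,4): code 1000 → (1.000,4.280)–(0.802,4.000)
cell (1,0): code 0110 → (1.000,0.818)–(2.000,0.268)
cell (1,4): code 1101 → (1.598,5.000)–(1.000,4.280)
cell (1,5): code 1000 → (2.000,5.374)–(1.598,5.000)
cell (2,0): code 0110 → (2.000,0.268)–(3.000,0.187)
cell (2,5): code 1001 → (3.000,5.900)–(2.000,5.374)
cell (3,0): code 0110 → (3.000,0.187)–(4.000,0.356)
cell (3,5): code 1101 → (3.890,6.000)–(3.000,5.900)
cell (3,6): code 1000 → (4.000,6.015)–(3.890,6.000)
cell (4,0): code 0110 → (4.000,0.356)–(5.000,0.726)
cell (4,5): code 1011 → (5.000,5.738)–(4.049,6.000)
cell (4,6): code 0001 → (4.049,6.000)–(4.000,6.015)
cell (5,0): code 0010 → (5.000,0.726)–(5.451,1.000)
cell (5,1): code 0111 → (5.451,1.000)–(6.000,1.442)
cell (5,4): code 1011 → (6.000,4.917)–(5.931,5.000)
cell (5,5): code 0001 → (5.931,5.000)–(5.000,5.738)
cell (6,1): code 0010 → (6.000,1.442)–(6.458,2.000)
cell (6,2): code 0011 → (6.458,2.000)–(6.731,3.000)
cell (6,3): code 0011 → (6.731,3.000)–(6.565,4.000)
cell (6,4): code 0001 → (6.565,4.000)–(6.000,4.917)
total: 24 segments, chained into 1 closed loop(s), length Σ = 19.043073

segments=24 loops=1 length=19.043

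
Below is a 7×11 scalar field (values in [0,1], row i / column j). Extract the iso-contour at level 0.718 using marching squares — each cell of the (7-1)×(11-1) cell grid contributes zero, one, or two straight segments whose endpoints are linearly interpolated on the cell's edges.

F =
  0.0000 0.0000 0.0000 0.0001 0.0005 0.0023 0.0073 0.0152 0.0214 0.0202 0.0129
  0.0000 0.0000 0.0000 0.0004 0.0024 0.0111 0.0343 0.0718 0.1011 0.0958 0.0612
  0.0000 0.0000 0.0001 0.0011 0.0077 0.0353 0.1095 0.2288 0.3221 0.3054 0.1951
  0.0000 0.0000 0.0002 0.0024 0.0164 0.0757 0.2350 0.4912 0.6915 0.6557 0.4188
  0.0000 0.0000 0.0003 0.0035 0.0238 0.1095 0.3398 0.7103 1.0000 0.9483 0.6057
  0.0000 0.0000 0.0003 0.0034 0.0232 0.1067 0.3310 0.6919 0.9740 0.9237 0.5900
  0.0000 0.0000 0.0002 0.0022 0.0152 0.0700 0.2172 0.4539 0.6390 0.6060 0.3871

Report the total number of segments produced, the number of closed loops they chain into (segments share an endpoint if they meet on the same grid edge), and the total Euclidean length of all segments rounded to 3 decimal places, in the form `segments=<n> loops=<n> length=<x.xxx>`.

segments=8 loops=1 length=8.469

cell (3,7): code 0100 → (3.086,8.000)–(4.000,7.027)
cell (3,8): code 1100 → (3.213,9.000)–(3.086,8.000)
cell (3,9): code 1000 → (4.000,9.672)–(3.213,9.000)
cell (4,7): code 0110 → (4.000,7.027)–(5.000,7.093)
cell (4,9): code 1001 → (5.000,9.616)–(4.000,9.672)
cell (5,7): code 0010 → (5.000,7.093)–(5.764,8.000)
cell (5,8): code 0011 → (5.764,8.000)–(5.647,9.000)
cell (5,9): code 0001 → (5.647,9.000)–(5.000,9.616)
total: 8 segments, chained into 1 closed loop(s), length Σ = 8.469306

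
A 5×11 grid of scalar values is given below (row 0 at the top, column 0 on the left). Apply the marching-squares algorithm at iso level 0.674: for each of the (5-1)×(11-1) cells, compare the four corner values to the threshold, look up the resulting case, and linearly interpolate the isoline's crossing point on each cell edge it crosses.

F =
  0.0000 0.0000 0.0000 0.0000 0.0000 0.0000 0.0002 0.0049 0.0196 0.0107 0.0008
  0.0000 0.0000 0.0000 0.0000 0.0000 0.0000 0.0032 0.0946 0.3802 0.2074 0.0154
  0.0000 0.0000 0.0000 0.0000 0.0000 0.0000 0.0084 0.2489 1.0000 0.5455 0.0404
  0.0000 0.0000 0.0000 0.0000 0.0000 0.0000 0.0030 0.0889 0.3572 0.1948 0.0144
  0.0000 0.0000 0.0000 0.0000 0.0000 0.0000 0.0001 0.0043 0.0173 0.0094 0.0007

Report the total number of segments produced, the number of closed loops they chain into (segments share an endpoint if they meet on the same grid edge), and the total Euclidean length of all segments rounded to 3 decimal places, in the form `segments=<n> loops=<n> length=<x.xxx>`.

segments=4 loops=1 length=3.117

cell (1,7): code 0100 → (1.474,8.000)–(2.000,7.566)
cell (1,8): code 1000 → (2.000,8.717)–(1.474,8.000)
cell (2,7): code 0010 → (2.000,7.566)–(2.507,8.000)
cell (2,8): code 0001 → (2.507,8.000)–(2.000,8.717)
total: 4 segments, chained into 1 closed loop(s), length Σ = 3.117370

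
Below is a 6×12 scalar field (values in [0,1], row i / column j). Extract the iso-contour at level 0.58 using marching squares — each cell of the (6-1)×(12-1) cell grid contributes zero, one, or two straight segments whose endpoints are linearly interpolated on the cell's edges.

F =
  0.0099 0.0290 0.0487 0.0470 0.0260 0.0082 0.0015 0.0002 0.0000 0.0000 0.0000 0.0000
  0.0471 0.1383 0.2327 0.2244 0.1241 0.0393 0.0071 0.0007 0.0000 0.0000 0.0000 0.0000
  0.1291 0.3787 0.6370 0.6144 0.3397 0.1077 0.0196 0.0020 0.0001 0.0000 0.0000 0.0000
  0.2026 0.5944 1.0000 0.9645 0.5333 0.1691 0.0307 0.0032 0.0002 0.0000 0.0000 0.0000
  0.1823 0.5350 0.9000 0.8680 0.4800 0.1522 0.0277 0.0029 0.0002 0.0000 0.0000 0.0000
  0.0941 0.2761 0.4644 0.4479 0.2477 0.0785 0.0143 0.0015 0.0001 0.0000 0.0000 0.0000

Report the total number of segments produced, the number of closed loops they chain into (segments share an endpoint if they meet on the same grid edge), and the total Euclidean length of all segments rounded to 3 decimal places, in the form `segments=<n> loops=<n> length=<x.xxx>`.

segments=12 loops=1 length=9.148

cell (1,1): code 0100 → (1.859,2.000)–(2.000,1.779)
cell (1,2): code 1100 → (1.912,3.000)–(1.859,2.000)
cell (1,3): code 1000 → (2.000,3.125)–(1.912,3.000)
cell (2,0): code 0100 → (2.933,1.000)–(3.000,0.963)
cell (2,1): code 1110 → (2.000,1.779)–(2.933,1.000)
cell (2,3): code 1001 → (3.000,3.892)–(2.000,3.125)
cell (3,0): code 0010 → (3.000,0.963)–(3.242,1.000)
cell (3,1): code 0111 → (3.242,1.000)–(4.000,1.123)
cell (3,3): code 1001 → (4.000,3.742)–(3.000,3.892)
cell (4,1): code 0010 → (4.000,1.123)–(4.735,2.000)
cell (4,2): code 0011 → (4.735,2.000)–(4.686,3.000)
cell (4,3): code 0001 → (4.686,3.000)–(4.000,3.742)
total: 12 segments, chained into 1 closed loop(s), length Σ = 9.147702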